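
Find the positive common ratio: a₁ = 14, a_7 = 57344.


r^(n-1) = aₙ/a₁
r^6 = 57344/14 = 4096
r = 4096^(1/6)
= ±4; taking r > 0 gives r = 4

r = 4


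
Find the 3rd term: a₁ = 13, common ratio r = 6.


aₙ = a₁·r^(n-1)
= 13×6^2
= 13×36
= 468

a_3 = 468


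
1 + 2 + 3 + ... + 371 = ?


n(n+1)/2 = 371×372/2 = 138012/2 = 69006

Σk = 69006


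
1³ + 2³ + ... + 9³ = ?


n(n+1)/2 = 9×10/2 = 45
Σk³ = 45² = 2025

Σk³ = 2025


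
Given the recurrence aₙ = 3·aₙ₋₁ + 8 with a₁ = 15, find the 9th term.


Computing step by step:
a_1 = 15
a_2 = 53
a_3 = 167
a_4 = 509
a_5 = 1535
a_6 = 4613
a_7 = 13847
a_8 = 41549
a_9 = 124655


a_9 = 124655


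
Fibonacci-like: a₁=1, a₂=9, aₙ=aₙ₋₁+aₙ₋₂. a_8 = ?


Computing iteratively: 1, 9, 10, 19, 29, 48, 77, 125
a_8 = 125

a_8 = 125


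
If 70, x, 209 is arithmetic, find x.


AM = (70 + 209)/2 = 279/2 = 139.5

AM = 139.5


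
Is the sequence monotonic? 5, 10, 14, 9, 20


Differences: 5, 4, -5, 11
Difference at position 1 is +5 (> 0) but position 3 is -5 (< 0) — sequence both rises and falls
→ NOT monotonic

Not monotonic


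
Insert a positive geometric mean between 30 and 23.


GM = √(30×23) = √690 = 26.2679

GM = 26.2679


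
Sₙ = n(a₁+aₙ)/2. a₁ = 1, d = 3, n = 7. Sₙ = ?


aₙ = 1 + (7-1)×3 = 19
Sₙ = n(a₁+aₙ)/2 = 7×(1+19)/2
= 7×20/2 = 70

S_7 = 70


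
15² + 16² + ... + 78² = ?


Σₖ₌15^78 k² = Σₖ₌₁^78 k² − Σₖ₌₁^14 k²
= 78·79·157/6 − 14·15·29/6
= 161239 − 1015 = 160224

Σk² = 160224


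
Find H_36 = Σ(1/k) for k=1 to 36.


H_36 = 1/1 + 1/2 + 1/3 + ... + 1/36
= 54801925434709/13127595717600
≈ 4.1746

H_36 = 54801925434709/13127595717600 ≈ 4.1746


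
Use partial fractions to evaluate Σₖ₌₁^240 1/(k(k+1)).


1/(k(k+1)) = 1/k - 1/(k+1) (partial fractions)
Telescoping: Σ = 1 - 1/241 = 240/241

Sum = 240/241


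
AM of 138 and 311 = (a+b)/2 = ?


AM = (138 + 311)/2 = 449/2 = 224.5

AM = 224.5


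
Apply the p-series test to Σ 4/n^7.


p-series test: Σ c/n^p converges if p > 1, diverges if p ≤ 1 (constant c > 0 doesn't affect convergence).
p = 7
7 > 1 → CONVERGES

Converges (p = 7 > 1)


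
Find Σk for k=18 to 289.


Σₖ₌18^289 k = Σₖ₌₁^289 k − Σₖ₌₁^17 k
= 289·290/2 − 17·18/2
= 41905 − 153 = 41752

Σk = 41752


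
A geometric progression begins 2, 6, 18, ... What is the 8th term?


aₙ = a₁·r^(n-1)
= 2×3^7
= 2×2187
= 4374

a_8 = 4374


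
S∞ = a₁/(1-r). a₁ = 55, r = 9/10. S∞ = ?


S∞ = a₁/(1-r) = 55/(1 - 9/10)
= 55/(1/10)
= 550

S∞ = 550


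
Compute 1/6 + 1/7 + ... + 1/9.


Σₖ₌6^9 1/k = 1/6 + 1/7 + 1/8 + 1/9
= 275/504
≈ 0.5456

Sum = 275/504 ≈ 0.5456


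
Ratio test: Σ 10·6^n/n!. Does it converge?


aₙ = 10·6^n/n!
a_{n+1}/aₙ = 6^(n+1)/(n+1)! × n!/6^n  (constant 10 cancels)
= 6/(n+1)
L = lim(n→∞) 6/(n+1) = 0
L < 1 → series CONVERGES

Converges (ratio test: L = 0 < 1)


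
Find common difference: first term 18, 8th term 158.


d = (aₙ - a₁)/(n-1)
= (158 - 18)/(8-1)
= 140/7 = 20

d = 20


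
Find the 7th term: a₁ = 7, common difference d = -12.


aₙ = a₁ + (n-1)d
= 7 + (7-1)×-12
= 7 - 72
= -65

a_7 = -65


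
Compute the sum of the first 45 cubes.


n(n+1)/2 = 45×46/2 = 1035
Σk³ = 1035² = 1071225

Σk³ = 1071225


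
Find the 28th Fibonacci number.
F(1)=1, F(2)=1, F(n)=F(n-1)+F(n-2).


Fibonacci sequence: 1, 1, 2, 3, 5, 8, 13, 21, 34, 55, 89, ...
F(28) = 317811

F(28) = 317811


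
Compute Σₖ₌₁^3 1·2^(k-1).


Sₙ = 1×(2^3 - 1)/(2 - 1)
= 1×(8 - 1)/1
= 1×7/1
= 7

S_3 = 7


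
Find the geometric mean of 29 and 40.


GM = √(29×40) = √1160 = 34.0588

GM = 34.0588


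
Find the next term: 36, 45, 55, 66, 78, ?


Pattern: triangular numbers: n(n+1)/2
Terms: 36, 45, 55, 66, 78
Next term = 91

Next term = 91


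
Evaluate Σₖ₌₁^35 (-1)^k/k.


S = -1 + 1/2 - 1/3 + 1/4 - 1/5 + 1/6 - 1/7 + 1/8 ± ...
= -0.7072
(Full series converges to -ln(2) ≈ -0.6931)

S_35 = -0.7072


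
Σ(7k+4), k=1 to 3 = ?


Σ(7k+4) = 7·Σk + 4·n
= 7·6 + 4·3
= 42 + 12 = 54

Σ = 54


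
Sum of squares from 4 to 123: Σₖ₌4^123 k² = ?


Σₖ₌4^123 k² = Σₖ₌₁^123 k² − Σₖ₌₁^3 k²
= 123·124·247/6 − 3·4·7/6
= 627874 − 14 = 627860

Σk² = 627860


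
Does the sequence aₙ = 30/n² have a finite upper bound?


a₁ = 30, a₂ = 30/4, a₃ = 30/9, ...
0 < aₙ ≤ 30 for all n ≥ 1
The sequence IS bounded

Bounded (0 < aₙ ≤ 30)


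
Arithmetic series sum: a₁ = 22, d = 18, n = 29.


aₙ = 22 + (29-1)×18 = 526
Sₙ = n(a₁+aₙ)/2 = 29×(22+526)/2
= 29×548/2 = 7946

S_29 = 7946


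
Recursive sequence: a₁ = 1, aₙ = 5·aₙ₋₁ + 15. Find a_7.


Computing step by step:
a_1 = 1
a_2 = 20
a_3 = 115
a_4 = 590
a_5 = 2965
a_6 = 14840
a_7 = 74215


a_7 = 74215


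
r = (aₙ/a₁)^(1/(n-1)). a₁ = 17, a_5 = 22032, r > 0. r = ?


r^(n-1) = aₙ/a₁
r^4 = 22032/17 = 1296
r = 1296^(1/4)
= ±6; taking r > 0 gives r = 6

r = 6


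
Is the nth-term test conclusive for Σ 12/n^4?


lim(n→∞) 12/n^4 = 0
lim aₙ = 0 → nth-term test is INCONCLUSIVE
(Need other tests; this is actually a convergent p-series with p=4 > 1)

Inconclusive (lim aₙ = 0; need another test)


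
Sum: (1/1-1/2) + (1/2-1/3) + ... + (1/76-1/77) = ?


Telescoping: adjacent terms cancel.
= 1/1 - 1/77
= 1 - 1/77 = 76/77

Sum = 76/77


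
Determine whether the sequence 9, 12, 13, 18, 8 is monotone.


Differences: 3, 1, 5, -10
Difference at position 1 is +3 (> 0) but position 4 is -10 (< 0) — sequence both rises and falls
→ NOT monotonic

Not monotonic


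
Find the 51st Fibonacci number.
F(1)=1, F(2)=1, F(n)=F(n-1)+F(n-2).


Fibonacci sequence: 1, 1, 2, 3, 5, 8, 13, 21, 34, 55, 89, ...
F(51) = 20365011074

F(51) = 20365011074


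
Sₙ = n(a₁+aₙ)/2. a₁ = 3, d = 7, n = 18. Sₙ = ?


aₙ = 3 + (18-1)×7 = 122
Sₙ = n(a₁+aₙ)/2 = 18×(3+122)/2
= 18×125/2 = 1125

S_18 = 1125


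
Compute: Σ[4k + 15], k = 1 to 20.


Σ(4k+15) = 4·Σk + 15·n
= 4·210 + 15·20
= 840 + 300 = 1140

Σ = 1140


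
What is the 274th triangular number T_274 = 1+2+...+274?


n(n+1)/2 = 274×275/2 = 75350/2 = 37675

Σk = 37675


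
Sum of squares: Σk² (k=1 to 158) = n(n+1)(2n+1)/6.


n = 158
n(n+1)(2n+1)/6 = 158×159×317/6
= 7963674/6 = 1327279

Σk² = 1327279


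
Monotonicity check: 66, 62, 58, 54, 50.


Differences: -4, -4, -4, -4
All differences < 0 → strictly DECREASING

Monotonically decreasing


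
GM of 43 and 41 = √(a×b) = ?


GM = √(43×41) = √1763 = 41.9881

GM = 41.9881


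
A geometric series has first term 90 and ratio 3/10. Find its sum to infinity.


S∞ = a₁/(1-r) = 90/(1 - 3/10)
= 90/(7/10)
= 900/7

S∞ = 900/7


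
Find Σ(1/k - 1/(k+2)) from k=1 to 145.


Telescoping with gap 2: two head and two tail terms survive.
= (1 + 1/2) - (1/146 + 1/147)
= 3/2 - 1/146 - 1/147 = 15950/10731

Sum = 15950/10731


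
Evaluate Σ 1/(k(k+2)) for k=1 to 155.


1/(k(k+2)) = (1/2)·(1/k - 1/(k+2)) (partial fractions)
Telescoping: Σ = (1/2)·(1 + 1/2 - 1/156 - 1/157) = 36425/48984

Sum = 36425/48984


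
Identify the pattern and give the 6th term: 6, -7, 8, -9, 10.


Pattern: alternating sign, magnitude arithmetic (d=1)
Terms: 6, -7, 8, -9, 10
Next term = -11

Next term = -11


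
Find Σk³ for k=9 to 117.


Σₖ₌9^117 k³ = [117·118/2]² − [8·9/2]²
= 47651409 − 1296 = 47650113

Σk³ = 47650113


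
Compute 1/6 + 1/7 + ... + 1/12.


Σₖ₌6^12 1/k = 1/6 + 1/7 + 1/8 + 1/9 + 1/10 + 1/11 + 1/12
= 22727/27720
≈ 0.8199

Sum = 22727/27720 ≈ 0.8199


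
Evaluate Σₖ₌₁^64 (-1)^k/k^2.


S = -1 + 1/4 - 1/9 + 1/16 - 1/25 + 1/36 - 1/49 + 1/64 ± ...
= -0.8223
(Full series converges to -π²/12 ≈ -0.8225)

S_64 = -0.8223


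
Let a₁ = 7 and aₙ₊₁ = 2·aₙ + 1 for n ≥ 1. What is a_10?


Computing step by step:
a_1 = 7
a_2 = 15
a_3 = 31
a_4 = 63
a_5 = 127
a_6 = 255
a_7 = 511
a_8 = 1023
a_9 = 2047
a_10 = 4095


a_10 = 4095


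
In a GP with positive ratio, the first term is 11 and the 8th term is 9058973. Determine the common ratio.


r^(n-1) = aₙ/a₁
r^7 = 9058973/11 = 823543
r = 823543^(1/7)
= 7

r = 7


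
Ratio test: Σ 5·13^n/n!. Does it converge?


aₙ = 5·13^n/n!
a_{n+1}/aₙ = 13^(n+1)/(n+1)! × n!/13^n  (constant 5 cancels)
= 13/(n+1)
L = lim(n→∞) 13/(n+1) = 0
L < 1 → series CONVERGES

Converges (ratio test: L = 0 < 1)


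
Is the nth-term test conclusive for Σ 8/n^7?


lim(n→∞) 8/n^7 = 0
lim aₙ = 0 → nth-term test is INCONCLUSIVE
(Need other tests; this is actually a convergent p-series with p=7 > 1)

Inconclusive (lim aₙ = 0; need another test)


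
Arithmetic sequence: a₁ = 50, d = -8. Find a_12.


aₙ = a₁ + (n-1)d
= 50 + (12-1)×-8
= 50 - 88
= -38

a_12 = -38


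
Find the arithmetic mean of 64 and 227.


AM = (64 + 227)/2 = 291/2 = 145.5

AM = 145.5


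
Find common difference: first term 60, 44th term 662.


d = (aₙ - a₁)/(n-1)
= (662 - 60)/(44-1)
= 602/43 = 14

d = 14


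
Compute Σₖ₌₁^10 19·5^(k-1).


Sₙ = 19×(5^10 - 1)/(5 - 1)
= 19×(9765625 - 1)/4
= 19×9765624/4
= 46386714

S_10 = 46386714


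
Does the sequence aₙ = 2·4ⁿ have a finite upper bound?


aₙ = 2·4ⁿ → as n→∞, aₙ→∞ (since base 4 > 1)
No finite upper bound exists
The sequence is UNBOUNDED

Unbounded (aₙ → ∞ as n → ∞)


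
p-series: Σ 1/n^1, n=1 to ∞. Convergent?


p-series test: Σ c/n^p converges if p > 1, diverges if p ≤ 1 (constant c > 0 doesn't affect convergence).
p = 1
1 ≤ 1 → DIVERGES

Diverges (p = 1 ≤ 1)


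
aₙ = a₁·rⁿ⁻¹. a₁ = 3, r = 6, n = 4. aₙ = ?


aₙ = a₁·r^(n-1)
= 3×6^3
= 3×216
= 648

a_4 = 648


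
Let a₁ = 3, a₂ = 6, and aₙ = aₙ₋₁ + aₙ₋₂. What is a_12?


Computing iteratively: 3, 6, 9, 15, 24, 39, 63, 102, 165, 267, 432, 699
a_12 = 699

a_12 = 699


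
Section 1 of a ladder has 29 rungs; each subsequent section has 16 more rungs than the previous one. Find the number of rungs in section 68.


aₙ = a₁ + (n-1)d
= 29 + (68-1)×16
= 29 + 1072
= 1101

a_68 = 1101


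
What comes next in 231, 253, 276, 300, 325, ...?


Pattern: triangular numbers: n(n+1)/2
Terms: 231, 253, 276, 300, 325
Next term = 351

Next term = 351


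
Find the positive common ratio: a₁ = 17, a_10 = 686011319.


r^(n-1) = aₙ/a₁
r^9 = 686011319/17 = 40353607
r = 40353607^(1/9)
= 7

r = 7


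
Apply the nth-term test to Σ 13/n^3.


lim(n→∞) 13/n^3 = 0
lim aₙ = 0 → nth-term test is INCONCLUSIVE
(Need other tests; this is actually a convergent p-series with p=3 > 1)

Inconclusive (lim aₙ = 0; need another test)


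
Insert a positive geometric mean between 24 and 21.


GM = √(24×21) = √504 = 22.4499

GM = 22.4499


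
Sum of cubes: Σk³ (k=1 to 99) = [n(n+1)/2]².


n(n+1)/2 = 99×100/2 = 4950
Σk³ = 4950² = 24502500

Σk³ = 24502500


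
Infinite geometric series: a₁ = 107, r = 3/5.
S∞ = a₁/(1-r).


S∞ = a₁/(1-r) = 107/(1 - 3/5)
= 107/(2/5)
= 535/2

S∞ = 535/2


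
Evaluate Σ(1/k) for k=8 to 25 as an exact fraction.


Σₖ₌8^25 1/k = 1/8 + 1/9 + 1/10 + ... + 1/25
= 10914604807/8923714800
≈ 1.2231

Sum = 10914604807/8923714800 ≈ 1.2231


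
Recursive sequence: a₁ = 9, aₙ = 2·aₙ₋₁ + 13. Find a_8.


Computing step by step:
a_1 = 9
a_2 = 31
a_3 = 75
a_4 = 163
a_5 = 339
a_6 = 691
a_7 = 1395
a_8 = 2803


a_8 = 2803


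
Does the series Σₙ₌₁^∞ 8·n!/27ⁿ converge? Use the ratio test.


aₙ = 8·n!/27^n
a_{n+1}/aₙ = (n+1)!/27^(n+1) × 27^n/n!  (constant 8 cancels)
= (n+1)/27
L = lim(n→∞) (n+1)/27 = ∞
L > 1 → series DIVERGES

Diverges (ratio test: L = ∞ > 1)


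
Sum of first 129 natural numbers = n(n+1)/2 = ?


n(n+1)/2 = 129×130/2 = 16770/2 = 8385

Σk = 8385


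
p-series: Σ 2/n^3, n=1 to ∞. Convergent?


p-series test: Σ c/n^p converges if p > 1, diverges if p ≤ 1 (constant c > 0 doesn't affect convergence).
p = 3
3 > 1 → CONVERGES

Converges (p = 3 > 1)


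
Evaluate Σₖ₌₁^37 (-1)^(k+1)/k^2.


S = 1 - 1/4 + 1/9 - 1/16 + 1/25 - 1/36 + 1/49 - 1/64 ± ...
= 0.8228
(Full series converges to +π²/12 ≈ +0.8225)

S_37 = 0.8228


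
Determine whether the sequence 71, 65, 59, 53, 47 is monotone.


Differences: -6, -6, -6, -6
All differences < 0 → strictly DECREASING

Monotonically decreasing


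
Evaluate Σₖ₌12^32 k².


Σₖ₌12^32 k² = Σₖ₌₁^32 k² − Σₖ₌₁^11 k²
= 32·33·65/6 − 11·12·23/6
= 11440 − 506 = 10934

Σk² = 10934


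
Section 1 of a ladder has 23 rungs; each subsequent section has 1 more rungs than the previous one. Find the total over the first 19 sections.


aₙ = 23 + (19-1)×1 = 41
Sₙ = n(a₁+aₙ)/2 = 19×(23+41)/2
= 19×64/2 = 608

S_19 = 608


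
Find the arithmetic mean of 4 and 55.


AM = (4 + 55)/2 = 59/2 = 29.5

AM = 29.5


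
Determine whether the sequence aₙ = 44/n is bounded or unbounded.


a₁ = 44, a₂ = 44/2, a₃ = 44/3, ...
0 < aₙ ≤ 44 for all n ≥ 1
Lower bound: 0, Upper bound: 44
The sequence IS bounded

Bounded (0 < aₙ ≤ 44)


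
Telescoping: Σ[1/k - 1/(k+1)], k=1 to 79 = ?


Telescoping: adjacent terms cancel.
= 1/1 - 1/80
= 1 - 1/80 = 79/80

Sum = 79/80


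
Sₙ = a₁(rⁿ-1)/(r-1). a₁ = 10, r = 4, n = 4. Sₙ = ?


Sₙ = 10×(4^4 - 1)/(4 - 1)
= 10×(256 - 1)/3
= 10×255/3
= 850

S_4 = 850


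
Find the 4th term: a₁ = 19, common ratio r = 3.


aₙ = a₁·r^(n-1)
= 19×3^3
= 19×27
= 513

a_4 = 513


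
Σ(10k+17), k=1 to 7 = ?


Σ(10k+17) = 10·Σk + 17·n
= 10·28 + 17·7
= 280 + 119 = 399

Σ = 399


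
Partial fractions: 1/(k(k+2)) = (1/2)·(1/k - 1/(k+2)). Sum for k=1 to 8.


1/(k(k+2)) = (1/2)·(1/k - 1/(k+2)) (partial fractions)
Telescoping: Σ = (1/2)·(1 + 1/2 - 1/9 - 1/10) = 29/45

Sum = 29/45


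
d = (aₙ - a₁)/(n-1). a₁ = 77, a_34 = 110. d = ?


d = (aₙ - a₁)/(n-1)
= (110 - 77)/(34-1)
= 33/33 = 1

d = 1


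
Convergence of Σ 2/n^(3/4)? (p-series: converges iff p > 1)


p-series test: Σ c/n^p converges if p > 1, diverges if p ≤ 1 (constant c > 0 doesn't affect convergence).
p = 3/4
3/4 ≤ 1 → DIVERGES

Diverges (p = 3/4 ≤ 1)


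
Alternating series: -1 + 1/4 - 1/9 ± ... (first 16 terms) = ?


S = -1 + 1/4 - 1/9 + 1/16 - 1/25 + 1/36 - 1/49 + 1/64 ± ...
= -0.8206
(Full series converges to -π²/12 ≈ -0.8225)

S_16 = -0.8206


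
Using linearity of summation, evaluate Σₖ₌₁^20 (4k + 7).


Σ(4k+7) = 4·Σk + 7·n
= 4·210 + 7·20
= 840 + 140 = 980

Σ = 980


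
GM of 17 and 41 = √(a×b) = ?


GM = √(17×41) = √697 = 26.4008

GM = 26.4008


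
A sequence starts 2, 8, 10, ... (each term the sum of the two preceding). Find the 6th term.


Computing iteratively: 2, 8, 10, 18, 28, 46
a_6 = 46

a_6 = 46


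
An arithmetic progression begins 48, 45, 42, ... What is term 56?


aₙ = a₁ + (n-1)d
= 48 + (56-1)×-3
= 48 - 165
= -117

a_56 = -117


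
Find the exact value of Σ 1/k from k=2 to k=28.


Σₖ₌2^28 1/k = 1/2 + 1/3 + 1/4 + ... + 1/28
= 235091155703/80313433200
≈ 2.9272

Sum = 235091155703/80313433200 ≈ 2.9272


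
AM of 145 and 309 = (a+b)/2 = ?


AM = (145 + 309)/2 = 454/2 = 227

AM = 227


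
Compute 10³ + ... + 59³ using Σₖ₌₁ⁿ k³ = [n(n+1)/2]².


Σₖ₌10^59 k³ = [59·60/2]² − [9·10/2]²
= 3132900 − 2025 = 3130875

Σk³ = 3130875


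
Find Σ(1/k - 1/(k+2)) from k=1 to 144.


Telescoping with gap 2: two head and two tail terms survive.
= (1 + 1/2) - (1/145 + 1/146)
= 3/2 - 1/145 - 1/146 = 15732/10585

Sum = 15732/10585


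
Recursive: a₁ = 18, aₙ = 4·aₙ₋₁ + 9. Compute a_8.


Computing step by step:
a_1 = 18
a_2 = 81
a_3 = 333
a_4 = 1341
a_5 = 5373
a_6 = 21501
a_7 = 86013
a_8 = 344061


a_8 = 344061


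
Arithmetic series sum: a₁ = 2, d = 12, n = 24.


aₙ = 2 + (24-1)×12 = 278
Sₙ = n(a₁+aₙ)/2 = 24×(2+278)/2
= 24×280/2 = 3360

S_24 = 3360


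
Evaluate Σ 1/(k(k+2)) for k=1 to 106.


1/(k(k+2)) = (1/2)·(1/k - 1/(k+2)) (partial fractions)
Telescoping: Σ = (1/2)·(1 + 1/2 - 1/107 - 1/108) = 17119/23112

Sum = 17119/23112


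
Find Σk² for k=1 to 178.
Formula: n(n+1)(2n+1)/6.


n = 178
n(n+1)(2n+1)/6 = 178×179×357/6
= 11374734/6 = 1895789

Σk² = 1895789


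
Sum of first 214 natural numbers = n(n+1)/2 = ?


n(n+1)/2 = 214×215/2 = 46010/2 = 23005

Σk = 23005


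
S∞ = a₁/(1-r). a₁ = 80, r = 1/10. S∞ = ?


S∞ = a₁/(1-r) = 80/(1 - 1/10)
= 80/(9/10)
= 800/9

S∞ = 800/9


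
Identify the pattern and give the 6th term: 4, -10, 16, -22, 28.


Pattern: alternating sign, magnitude arithmetic (d=6)
Terms: 4, -10, 16, -22, 28
Next term = -34

Next term = -34


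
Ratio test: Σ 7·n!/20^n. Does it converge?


aₙ = 7·n!/20^n
a_{n+1}/aₙ = (n+1)!/20^(n+1) × 20^n/n!  (constant 7 cancels)
= (n+1)/20
L = lim(n→∞) (n+1)/20 = ∞
L > 1 → series DIVERGES

Diverges (ratio test: L = ∞ > 1)


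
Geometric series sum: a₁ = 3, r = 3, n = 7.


Sₙ = 3×(3^7 - 1)/(3 - 1)
= 3×(2187 - 1)/2
= 3×2186/2
= 3279

S_7 = 3279


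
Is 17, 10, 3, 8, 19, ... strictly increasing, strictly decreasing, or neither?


Differences: -7, -7, 5, 11
Difference at position 3 is +5 (> 0) but position 1 is -7 (< 0) — sequence both rises and falls
→ NOT monotonic

Not monotonic


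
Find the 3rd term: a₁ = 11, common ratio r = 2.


aₙ = a₁·r^(n-1)
= 11×2^2
= 11×4
= 44

a_3 = 44


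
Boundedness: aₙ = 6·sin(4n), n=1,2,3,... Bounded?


For all n, -1 ≤ sin(4n) ≤ 1, so -6 ≤ 6·sin(4n) ≤ 6
Lower bound: -6, Upper bound: 6
The sequence IS bounded

Bounded (-6 ≤ aₙ ≤ 6)


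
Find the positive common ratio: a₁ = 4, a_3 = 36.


r^(n-1) = aₙ/a₁
r^2 = 36/4 = 9
r = 9^(1/2)
= ±3; taking r > 0 gives r = 3

r = 3


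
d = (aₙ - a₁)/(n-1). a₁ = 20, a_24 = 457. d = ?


d = (aₙ - a₁)/(n-1)
= (457 - 20)/(24-1)
= 437/23 = 19

d = 19


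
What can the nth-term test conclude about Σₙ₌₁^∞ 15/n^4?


lim(n→∞) 15/n^4 = 0
lim aₙ = 0 → nth-term test is INCONCLUSIVE
(Need other tests; this is actually a convergent p-series with p=4 > 1)

Inconclusive (lim aₙ = 0; need another test)


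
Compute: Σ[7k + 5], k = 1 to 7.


Σ(7k+5) = 7·Σk + 5·n
= 7·28 + 5·7
= 196 + 35 = 231

Σ = 231


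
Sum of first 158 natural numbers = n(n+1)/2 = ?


n(n+1)/2 = 158×159/2 = 25122/2 = 12561

Σk = 12561


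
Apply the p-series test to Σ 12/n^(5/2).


p-series test: Σ c/n^p converges if p > 1, diverges if p ≤ 1 (constant c > 0 doesn't affect convergence).
p = 5/2
5/2 > 1 → CONVERGES

Converges (p = 5/2 > 1)


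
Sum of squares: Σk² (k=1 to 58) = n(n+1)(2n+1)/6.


n = 58
n(n+1)(2n+1)/6 = 58×59×117/6
= 400374/6 = 66729

Σk² = 66729


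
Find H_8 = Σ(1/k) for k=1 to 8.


H_8 = 1/1 + 1/2 + 1/3 + 1/4 + 1/5 + 1/6 + 1/7 + 1/8
= 761/280
≈ 2.7179

H_8 = 761/280 ≈ 2.7179


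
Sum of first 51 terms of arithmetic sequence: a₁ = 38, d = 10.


aₙ = 38 + (51-1)×10 = 538
Sₙ = n(a₁+aₙ)/2 = 51×(38+538)/2
= 51×576/2 = 14688

S_51 = 14688


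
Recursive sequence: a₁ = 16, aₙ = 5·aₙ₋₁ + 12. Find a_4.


Computing step by step:
a_1 = 16
a_2 = 92
a_3 = 472
a_4 = 2372


a_4 = 2372


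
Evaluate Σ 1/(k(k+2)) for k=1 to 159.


1/(k(k+2)) = (1/2)·(1/k - 1/(k+2)) (partial fractions)
Telescoping: Σ = (1/2)·(1 + 1/2 - 1/160 - 1/161) = 38319/51520

Sum = 38319/51520


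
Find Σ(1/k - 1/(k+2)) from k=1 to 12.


Telescoping with gap 2: two head and two tail terms survive.
= (1 + 1/2) - (1/13 + 1/14)
= 3/2 - 1/13 - 1/14 = 123/91

Sum = 123/91


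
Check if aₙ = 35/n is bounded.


a₁ = 35, a₂ = 35/2, a₃ = 35/3, ...
0 < aₙ ≤ 35 for all n ≥ 1
Lower bound: 0, Upper bound: 35
The sequence IS bounded

Bounded (0 < aₙ ≤ 35)


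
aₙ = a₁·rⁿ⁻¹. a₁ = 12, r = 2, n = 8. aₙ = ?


aₙ = a₁·r^(n-1)
= 12×2^7
= 12×128
= 1536

a_8 = 1536


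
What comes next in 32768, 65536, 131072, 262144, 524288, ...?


Pattern: powers of 2: 2ⁿ
Terms: 32768, 65536, 131072, 262144, 524288
Next term = 1048576

Next term = 1048576


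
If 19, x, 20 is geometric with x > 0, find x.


GM = √(19×20) = √380 = 19.4936

GM = 19.4936


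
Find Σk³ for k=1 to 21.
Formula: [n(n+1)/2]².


n(n+1)/2 = 21×22/2 = 231
Σk³ = 231² = 53361

Σk³ = 53361


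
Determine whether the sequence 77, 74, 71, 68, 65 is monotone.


Differences: -3, -3, -3, -3
All differences < 0 → strictly DECREASING

Monotonically decreasing


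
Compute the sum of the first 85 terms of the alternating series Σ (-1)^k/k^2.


S = -1 + 1/4 - 1/9 + 1/16 - 1/25 + 1/36 - 1/49 + 1/64 ± ...
= -0.8225
(Full series converges to -π²/12 ≈ -0.8225)

S_85 = -0.8225


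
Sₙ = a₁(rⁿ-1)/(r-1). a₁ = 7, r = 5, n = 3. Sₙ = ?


Sₙ = 7×(5^3 - 1)/(5 - 1)
= 7×(125 - 1)/4
= 7×124/4
= 217

S_3 = 217


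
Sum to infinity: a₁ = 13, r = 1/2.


S∞ = a₁/(1-r) = 13/(1 - 1/2)
= 13/(1/2)
= 26

S∞ = 26


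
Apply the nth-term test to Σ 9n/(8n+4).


lim(n→∞) 9n/(8n+4) = 9/8 = 9/8  (divide numerator and denominator by n)
lim aₙ = 9/8 ≠ 0 → series DIVERGES

Diverges (lim aₙ = 9/8 ≠ 0)


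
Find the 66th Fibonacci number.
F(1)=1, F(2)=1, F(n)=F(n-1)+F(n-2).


Fibonacci sequence: 1, 1, 2, 3, 5, 8, 13, 21, 34, 55, 89, ...
F(66) = 27777890035288

F(66) = 27777890035288


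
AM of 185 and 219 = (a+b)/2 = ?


AM = (185 + 219)/2 = 404/2 = 202

AM = 202


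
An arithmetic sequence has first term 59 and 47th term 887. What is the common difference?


d = (aₙ - a₁)/(n-1)
= (887 - 59)/(47-1)
= 828/46 = 18

d = 18


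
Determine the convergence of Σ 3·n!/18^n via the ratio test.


aₙ = 3·n!/18^n
a_{n+1}/aₙ = (n+1)!/18^(n+1) × 18^n/n!  (constant 3 cancels)
= (n+1)/18
L = lim(n→∞) (n+1)/18 = ∞
L > 1 → series DIVERGES

Diverges (ratio test: L = ∞ > 1)


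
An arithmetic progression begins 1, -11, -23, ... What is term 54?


aₙ = a₁ + (n-1)d
= 1 + (54-1)×-12
= 1 - 636
= -635

a_54 = -635


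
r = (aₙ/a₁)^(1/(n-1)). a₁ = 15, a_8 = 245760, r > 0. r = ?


r^(n-1) = aₙ/a₁
r^7 = 245760/15 = 16384
r = 16384^(1/7)
= 4

r = 4


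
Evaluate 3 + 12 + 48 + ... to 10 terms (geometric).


Sₙ = 3×(4^10 - 1)/(4 - 1)
= 3×(1048576 - 1)/3
= 3×1048575/3
= 1048575

S_10 = 1048575


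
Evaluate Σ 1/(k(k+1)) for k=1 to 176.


1/(k(k+1)) = 1/k - 1/(k+1) (partial fractions)
Telescoping: Σ = 1 - 1/177 = 176/177

Sum = 176/177


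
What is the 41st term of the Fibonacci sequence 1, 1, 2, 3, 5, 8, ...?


Fibonacci sequence: 1, 1, 2, 3, 5, 8, 13, 21, 34, 55, 89, ...
F(41) = 165580141

F(41) = 165580141


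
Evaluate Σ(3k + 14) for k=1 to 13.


Σ(3k+14) = 3·Σk + 14·n
= 3·91 + 14·13
= 273 + 182 = 455

Σ = 455


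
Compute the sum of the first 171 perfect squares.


n = 171
n(n+1)(2n+1)/6 = 171×172×343/6
= 10088316/6 = 1681386

Σk² = 1681386


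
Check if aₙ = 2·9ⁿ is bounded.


aₙ = 2·9ⁿ → as n→∞, aₙ→∞ (since base 9 > 1)
No finite upper bound exists
The sequence is UNBOUNDED

Unbounded (aₙ → ∞ as n → ∞)


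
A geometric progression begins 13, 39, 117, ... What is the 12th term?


aₙ = a₁·r^(n-1)
= 13×3^11
= 13×177147
= 2302911

a_12 = 2302911


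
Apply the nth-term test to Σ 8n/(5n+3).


lim(n→∞) 8n/(5n+3) = 8/5 = 8/5  (divide numerator and denominator by n)
lim aₙ = 8/5 ≠ 0 → series DIVERGES

Diverges (lim aₙ = 8/5 ≠ 0)


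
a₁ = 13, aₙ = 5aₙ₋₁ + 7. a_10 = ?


Computing step by step:
a_1 = 13
a_2 = 72
a_3 = 367
a_4 = 1842
a_5 = 9217
a_6 = 46092
a_7 = 230467
a_8 = 1152342
a_9 = 5761717
a_10 = 28808592


a_10 = 28808592


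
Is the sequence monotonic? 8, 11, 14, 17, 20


Differences: 3, 3, 3, 3
All differences > 0 → strictly INCREASING

Monotonically increasing


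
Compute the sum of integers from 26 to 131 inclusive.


Σₖ₌26^131 k = Σₖ₌₁^131 k − Σₖ₌₁^25 k
= 131·132/2 − 25·26/2
= 8646 − 325 = 8321

Σk = 8321


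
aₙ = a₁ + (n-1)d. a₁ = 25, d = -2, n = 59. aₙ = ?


aₙ = a₁ + (n-1)d
= 25 + (59-1)×-2
= 25 - 116
= -91

a_59 = -91


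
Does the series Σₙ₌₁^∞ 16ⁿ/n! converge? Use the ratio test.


aₙ = 16^n/n!
a_{n+1}/aₙ = 16^(n+1)/(n+1)! × n!/16^n
= 16/(n+1)
L = lim(n→∞) 16/(n+1) = 0
L < 1 → series CONVERGES

Converges (ratio test: L = 0 < 1)


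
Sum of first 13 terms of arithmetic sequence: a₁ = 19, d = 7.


aₙ = 19 + (13-1)×7 = 103
Sₙ = n(a₁+aₙ)/2 = 13×(19+103)/2
= 13×122/2 = 793

S_13 = 793


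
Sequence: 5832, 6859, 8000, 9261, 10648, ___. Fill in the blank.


Pattern: perfect cubes: n³
Terms: 5832, 6859, 8000, 9261, 10648
Next term = 12167

Next term = 12167


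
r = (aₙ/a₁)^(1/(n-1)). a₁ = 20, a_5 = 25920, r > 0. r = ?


r^(n-1) = aₙ/a₁
r^4 = 25920/20 = 1296
r = 1296^(1/4)
= ±6; taking r > 0 gives r = 6

r = 6


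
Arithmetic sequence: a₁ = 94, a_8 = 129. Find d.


d = (aₙ - a₁)/(n-1)
= (129 - 94)/(8-1)
= 35/7 = 5

d = 5


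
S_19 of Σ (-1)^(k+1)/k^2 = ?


S = 1 - 1/4 + 1/9 - 1/16 + 1/25 - 1/36 + 1/49 - 1/64 ± ...
= 0.8238
(Full series converges to +π²/12 ≈ +0.8225)

S_19 = 0.8238


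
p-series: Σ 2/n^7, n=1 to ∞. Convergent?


p-series test: Σ c/n^p converges if p > 1, diverges if p ≤ 1 (constant c > 0 doesn't affect convergence).
p = 7
7 > 1 → CONVERGES

Converges (p = 7 > 1)


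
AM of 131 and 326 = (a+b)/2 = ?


AM = (131 + 326)/2 = 457/2 = 228.5

AM = 228.5


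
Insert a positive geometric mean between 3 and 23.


GM = √(3×23) = √69 = 8.3066

GM = 8.3066


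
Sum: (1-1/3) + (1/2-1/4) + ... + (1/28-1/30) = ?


Telescoping with gap 2: two head and two tail terms survive.
= (1 + 1/2) - (1/29 + 1/30)
= 3/2 - 1/29 - 1/30 = 623/435

Sum = 623/435


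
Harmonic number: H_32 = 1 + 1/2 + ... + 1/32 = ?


H_32 = 1/1 + 1/2 + 1/3 + ... + 1/32
= 586061125622639/144403552893600
≈ 4.0585

H_32 = 586061125622639/144403552893600 ≈ 4.0585


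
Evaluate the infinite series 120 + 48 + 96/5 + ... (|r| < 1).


S∞ = a₁/(1-r) = 120/(1 - 2/5)
= 120/(3/5)
= 200

S∞ = 200


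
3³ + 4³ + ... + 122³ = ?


Σₖ₌3^122 k³ = [122·123/2]² − [2·3/2]²
= 56295009 − 9 = 56295000

Σk³ = 56295000


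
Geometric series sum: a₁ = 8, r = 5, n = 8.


Sₙ = 8×(5^8 - 1)/(5 - 1)
= 8×(390625 - 1)/4
= 8×390624/4
= 781248

S_8 = 781248


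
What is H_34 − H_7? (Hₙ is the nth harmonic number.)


Σₖ₌8^34 1/k = 1/8 + 1/9 + 1/10 + ... + 1/34
= 20024215509829/13127595717600
≈ 1.5254

Sum = 20024215509829/13127595717600 ≈ 1.5254


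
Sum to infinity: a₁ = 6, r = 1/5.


S∞ = a₁/(1-r) = 6/(1 - 1/5)
= 6/(4/5)
= 15/2

S∞ = 15/2


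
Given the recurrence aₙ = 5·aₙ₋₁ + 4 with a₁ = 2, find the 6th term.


Computing step by step:
a_1 = 2
a_2 = 14
a_3 = 74
a_4 = 374
a_5 = 1874
a_6 = 9374


a_6 = 9374


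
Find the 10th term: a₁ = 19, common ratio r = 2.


aₙ = a₁·r^(n-1)
= 19×2^9
= 19×512
= 9728

a_10 = 9728


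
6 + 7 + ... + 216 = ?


Σₖ₌6^216 k = Σₖ₌₁^216 k − Σₖ₌₁^5 k
= 216·217/2 − 5·6/2
= 23436 − 15 = 23421

Σk = 23421


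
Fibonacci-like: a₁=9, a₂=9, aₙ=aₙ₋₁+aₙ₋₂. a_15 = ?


Computing iteratively: 9, 9, 18, 27, 45, 72, 117, 189, 306, 495, 801, 1296, ...
a_15 = 5490

a_15 = 5490


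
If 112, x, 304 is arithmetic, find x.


AM = (112 + 304)/2 = 416/2 = 208

AM = 208


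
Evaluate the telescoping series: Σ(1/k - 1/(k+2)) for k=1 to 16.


Telescoping with gap 2: two head and two tail terms survive.
= (1 + 1/2) - (1/17 + 1/18)
= 3/2 - 1/17 - 1/18 = 212/153

Sum = 212/153


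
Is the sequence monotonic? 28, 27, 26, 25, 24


Differences: -1, -1, -1, -1
All differences < 0 → strictly DECREASING

Monotonically decreasing


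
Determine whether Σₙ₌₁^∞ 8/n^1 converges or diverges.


p-series test: Σ c/n^p converges if p > 1, diverges if p ≤ 1 (constant c > 0 doesn't affect convergence).
p = 1
1 ≤ 1 → DIVERGES

Diverges (p = 1 ≤ 1)


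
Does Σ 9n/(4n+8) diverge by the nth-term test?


lim(n→∞) 9n/(4n+8) = 9/4 = 9/4  (divide numerator and denominator by n)
lim aₙ = 9/4 ≠ 0 → series DIVERGES

Diverges (lim aₙ = 9/4 ≠ 0)


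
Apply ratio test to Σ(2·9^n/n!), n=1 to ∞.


aₙ = 2·9^n/n!
a_{n+1}/aₙ = 9^(n+1)/(n+1)! × n!/9^n  (constant 2 cancels)
= 9/(n+1)
L = lim(n→∞) 9/(n+1) = 0
L < 1 → series CONVERGES

Converges (ratio test: L = 0 < 1)


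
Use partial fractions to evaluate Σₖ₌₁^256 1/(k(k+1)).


1/(k(k+1)) = 1/k - 1/(k+1) (partial fractions)
Telescoping: Σ = 1 - 1/257 = 256/257

Sum = 256/257


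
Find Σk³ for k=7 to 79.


Σₖ₌7^79 k³ = [79·80/2]² − [6·7/2]²
= 9985600 − 441 = 9985159

Σk³ = 9985159


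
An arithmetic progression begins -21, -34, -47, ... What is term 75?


aₙ = a₁ + (n-1)d
= -21 + (75-1)×-13
= -21 - 962
= -983

a_75 = -983


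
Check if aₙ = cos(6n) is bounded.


For all n, -1 ≤ cos(6n) ≤ 1, so -1 ≤ cos(6n) ≤ 1
Lower bound: -1, Upper bound: 1
The sequence IS bounded

Bounded (-1 ≤ aₙ ≤ 1)


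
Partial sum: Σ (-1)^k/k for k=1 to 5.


S = -1 + 1/2 - 1/3 + 1/4 - 1/5
= -0.7833
(Full series converges to -ln(2) ≈ -0.6931)

S_5 = -0.7833


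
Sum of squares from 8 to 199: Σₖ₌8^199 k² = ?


Σₖ₌8^199 k² = Σₖ₌₁^199 k² − Σₖ₌₁^7 k²
= 199·200·399/6 − 7·8·15/6
= 2646700 − 140 = 2646560

Σk² = 2646560


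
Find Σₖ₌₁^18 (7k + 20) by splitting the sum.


Σ(7k+20) = 7·Σk + 20·n
= 7·171 + 20·18
= 1197 + 360 = 1557

Σ = 1557


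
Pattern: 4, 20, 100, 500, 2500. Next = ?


Pattern: geometric (r=5)
Terms: 4, 20, 100, 500, 2500
Next term = 12500

Next term = 12500


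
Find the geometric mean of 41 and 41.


GM = √(41×41) = √1681 = 41

GM = 41


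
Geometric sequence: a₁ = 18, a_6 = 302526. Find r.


r^(n-1) = aₙ/a₁
r^5 = 302526/18 = 16807
r = 16807^(1/5)
= 7

r = 7


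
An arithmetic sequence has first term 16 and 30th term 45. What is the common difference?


d = (aₙ - a₁)/(n-1)
= (45 - 16)/(30-1)
= 29/29 = 1

d = 1


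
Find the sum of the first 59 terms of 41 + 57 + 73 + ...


aₙ = 41 + (59-1)×16 = 969
Sₙ = n(a₁+aₙ)/2 = 59×(41+969)/2
= 59×1010/2 = 29795

S_59 = 29795


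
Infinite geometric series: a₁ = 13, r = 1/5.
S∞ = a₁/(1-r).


S∞ = a₁/(1-r) = 13/(1 - 1/5)
= 13/(4/5)
= 65/4

S∞ = 65/4


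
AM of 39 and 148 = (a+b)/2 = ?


AM = (39 + 148)/2 = 187/2 = 93.5

AM = 93.5


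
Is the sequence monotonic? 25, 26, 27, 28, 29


Differences: 1, 1, 1, 1
All differences > 0 → strictly INCREASING

Monotonically increasing


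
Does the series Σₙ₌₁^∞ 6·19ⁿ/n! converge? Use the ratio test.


aₙ = 6·19^n/n!
a_{n+1}/aₙ = 19^(n+1)/(n+1)! × n!/19^n  (constant 6 cancels)
= 19/(n+1)
L = lim(n→∞) 19/(n+1) = 0
L < 1 → series CONVERGES

Converges (ratio test: L = 0 < 1)


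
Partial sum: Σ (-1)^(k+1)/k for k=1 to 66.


S = 1 - 1/2 + 1/3 - 1/4 + 1/5 - 1/6 + 1/7 - 1/8 ± ...
= 0.6856
(Full series converges to +ln(2) ≈ +0.6931)

S_66 = 0.6856


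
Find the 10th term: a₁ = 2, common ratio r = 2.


aₙ = a₁·r^(n-1)
= 2×2^9
= 2×512
= 1024

a_10 = 1024


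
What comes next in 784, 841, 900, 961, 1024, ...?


Pattern: perfect squares: n²
Terms: 784, 841, 900, 961, 1024
Next term = 1089

Next term = 1089


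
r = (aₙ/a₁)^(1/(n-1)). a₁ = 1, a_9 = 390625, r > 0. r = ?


r^(n-1) = aₙ/a₁
r^8 = 390625/1 = 390625
r = 390625^(1/8)
= ±5; taking r > 0 gives r = 5

r = 5


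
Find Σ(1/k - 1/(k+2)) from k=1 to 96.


Telescoping with gap 2: two head and two tail terms survive.
= (1 + 1/2) - (1/97 + 1/98)
= 3/2 - 1/97 - 1/98 = 7032/4753

Sum = 7032/4753


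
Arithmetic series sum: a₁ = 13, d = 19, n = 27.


aₙ = 13 + (27-1)×19 = 507
Sₙ = n(a₁+aₙ)/2 = 27×(13+507)/2
= 27×520/2 = 7020

S_27 = 7020


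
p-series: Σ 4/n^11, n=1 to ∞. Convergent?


p-series test: Σ c/n^p converges if p > 1, diverges if p ≤ 1 (constant c > 0 doesn't affect convergence).
p = 11
11 > 1 → CONVERGES

Converges (p = 11 > 1)


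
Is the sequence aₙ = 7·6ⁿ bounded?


aₙ = 7·6ⁿ → as n→∞, aₙ→∞ (since base 6 > 1)
No finite upper bound exists
The sequence is UNBOUNDED

Unbounded (aₙ → ∞ as n → ∞)


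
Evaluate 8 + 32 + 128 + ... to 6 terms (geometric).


Sₙ = 8×(4^6 - 1)/(4 - 1)
= 8×(4096 - 1)/3
= 8×4095/3
= 10920

S_6 = 10920


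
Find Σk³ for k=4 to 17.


Σₖ₌4^17 k³ = [17·18/2]² − [3·4/2]²
= 23409 − 36 = 23373

Σk³ = 23373


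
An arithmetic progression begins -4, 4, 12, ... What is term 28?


aₙ = a₁ + (n-1)d
= -4 + (28-1)×8
= -4 + 216
= 212

a_28 = 212


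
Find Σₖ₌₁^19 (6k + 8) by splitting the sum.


Σ(6k+8) = 6·Σk + 8·n
= 6·190 + 8·19
= 1140 + 152 = 1292

Σ = 1292


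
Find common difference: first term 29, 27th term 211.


d = (aₙ - a₁)/(n-1)
= (211 - 29)/(27-1)
= 182/26 = 7

d = 7


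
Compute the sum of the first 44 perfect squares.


n = 44
n(n+1)(2n+1)/6 = 44×45×89/6
= 176220/6 = 29370

Σk² = 29370


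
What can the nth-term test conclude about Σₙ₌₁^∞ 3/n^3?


lim(n→∞) 3/n^3 = 0
lim aₙ = 0 → nth-term test is INCONCLUSIVE
(Need other tests; this is actually a convergent p-series with p=3 > 1)

Inconclusive (lim aₙ = 0; need another test)


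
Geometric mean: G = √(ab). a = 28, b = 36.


GM = √(28×36) = √1008 = 31.749

GM = 31.749


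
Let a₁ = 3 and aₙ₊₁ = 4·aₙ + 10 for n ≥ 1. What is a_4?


Computing step by step:
a_1 = 3
a_2 = 22
a_3 = 98
a_4 = 402


a_4 = 402


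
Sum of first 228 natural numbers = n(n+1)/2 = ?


n(n+1)/2 = 228×229/2 = 52212/2 = 26106

Σk = 26106


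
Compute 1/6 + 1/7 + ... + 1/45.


Σₖ₌6^45 1/k = 1/6 + 1/7 + 1/8 + ... + 1/45
= 2841505942647531667/1345655451257488800
≈ 2.1116

Sum = 2841505942647531667/1345655451257488800 ≈ 2.1116


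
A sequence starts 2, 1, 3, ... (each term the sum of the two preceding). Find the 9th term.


Computing iteratively: 2, 1, 3, 4, 7, 11, 18, 29, 47
a_9 = 47

a_9 = 47


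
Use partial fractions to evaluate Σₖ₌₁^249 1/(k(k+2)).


1/(k(k+2)) = (1/2)·(1/k - 1/(k+2)) (partial fractions)
Telescoping: Σ = (1/2)·(1 + 1/2 - 1/250 - 1/251) = 23406/31375

Sum = 23406/31375


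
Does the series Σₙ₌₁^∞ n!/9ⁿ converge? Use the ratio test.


aₙ = n!/9^n
a_{n+1}/aₙ = (n+1)!/9^(n+1) × 9^n/n!
= (n+1)/9
L = lim(n→∞) (n+1)/9 = ∞
L > 1 → series DIVERGES

Diverges (ratio test: L = ∞ > 1)


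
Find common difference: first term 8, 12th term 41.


d = (aₙ - a₁)/(n-1)
= (41 - 8)/(12-1)
= 33/11 = 3

d = 3


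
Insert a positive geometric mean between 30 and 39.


GM = √(30×39) = √1170 = 34.2053

GM = 34.2053


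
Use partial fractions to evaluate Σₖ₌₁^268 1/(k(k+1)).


1/(k(k+1)) = 1/k - 1/(k+1) (partial fractions)
Telescoping: Σ = 1 - 1/269 = 268/269

Sum = 268/269


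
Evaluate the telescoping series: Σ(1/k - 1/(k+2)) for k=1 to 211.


Telescoping with gap 2: two head and two tail terms survive.
= (1 + 1/2) - (1/212 + 1/213)
= 3/2 - 1/212 - 1/213 = 67309/45156

Sum = 67309/45156


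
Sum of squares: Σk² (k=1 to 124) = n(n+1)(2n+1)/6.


n = 124
n(n+1)(2n+1)/6 = 124×125×249/6
= 3859500/6 = 643250

Σk² = 643250


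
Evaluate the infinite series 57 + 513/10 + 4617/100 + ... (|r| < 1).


S∞ = a₁/(1-r) = 57/(1 - 9/10)
= 57/(1/10)
= 570

S∞ = 570


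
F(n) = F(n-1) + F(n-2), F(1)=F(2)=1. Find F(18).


Fibonacci sequence: 1, 1, 2, 3, 5, 8, 13, 21, 34, 55, 89, ...
F(18) = 2584

F(18) = 2584


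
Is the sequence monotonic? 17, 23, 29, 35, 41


Differences: 6, 6, 6, 6
All differences > 0 → strictly INCREASING

Monotonically increasing


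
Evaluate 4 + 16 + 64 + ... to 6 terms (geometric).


Sₙ = 4×(4^6 - 1)/(4 - 1)
= 4×(4096 - 1)/3
= 4×4095/3
= 5460

S_6 = 5460


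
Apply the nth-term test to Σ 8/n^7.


lim(n→∞) 8/n^7 = 0
lim aₙ = 0 → nth-term test is INCONCLUSIVE
(Need other tests; this is actually a convergent p-series with p=7 > 1)

Inconclusive (lim aₙ = 0; need another test)


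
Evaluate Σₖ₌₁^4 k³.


n(n+1)/2 = 4×5/2 = 10
Σk³ = 10² = 100

Σk³ = 100


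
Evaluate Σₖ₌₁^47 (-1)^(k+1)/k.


S = 1 - 1/2 + 1/3 - 1/4 + 1/5 - 1/6 + 1/7 - 1/8 ± ...
= 0.7037
(Full series converges to +ln(2) ≈ +0.6931)

S_47 = 0.7037


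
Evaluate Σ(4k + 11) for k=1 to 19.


Σ(4k+11) = 4·Σk + 11·n
= 4·190 + 11·19
= 760 + 209 = 969

Σ = 969


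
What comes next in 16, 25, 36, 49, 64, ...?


Pattern: perfect squares: n²
Terms: 16, 25, 36, 49, 64
Next term = 81

Next term = 81


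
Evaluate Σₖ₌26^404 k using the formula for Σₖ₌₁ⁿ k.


Σₖ₌26^404 k = Σₖ₌₁^404 k − Σₖ₌₁^25 k
= 404·405/2 − 25·26/2
= 81810 − 325 = 81485

Σk = 81485


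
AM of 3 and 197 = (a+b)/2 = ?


AM = (3 + 197)/2 = 200/2 = 100

AM = 100


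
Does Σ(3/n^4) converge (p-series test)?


p-series test: Σ c/n^p converges if p > 1, diverges if p ≤ 1 (constant c > 0 doesn't affect convergence).
p = 4
4 > 1 → CONVERGES

Converges (p = 4 > 1)


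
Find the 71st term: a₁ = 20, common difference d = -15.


aₙ = a₁ + (n-1)d
= 20 + (71-1)×-15
= 20 - 1050
= -1030

a_71 = -1030


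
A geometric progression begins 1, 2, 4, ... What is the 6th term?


aₙ = a₁·r^(n-1)
= 1×2^5
= 1×32
= 32

a_6 = 32


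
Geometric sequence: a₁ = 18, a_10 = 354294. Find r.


r^(n-1) = aₙ/a₁
r^9 = 354294/18 = 19683
r = 19683^(1/9)
= 3

r = 3


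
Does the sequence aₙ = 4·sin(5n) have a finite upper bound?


For all n, -1 ≤ sin(5n) ≤ 1, so -4 ≤ 4·sin(5n) ≤ 4
Lower bound: -4, Upper bound: 4
The sequence IS bounded

Bounded (-4 ≤ aₙ ≤ 4)


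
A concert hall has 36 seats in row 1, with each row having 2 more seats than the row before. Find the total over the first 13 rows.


aₙ = 36 + (13-1)×2 = 60
Sₙ = n(a₁+aₙ)/2 = 13×(36+60)/2
= 13×96/2 = 624

S_13 = 624


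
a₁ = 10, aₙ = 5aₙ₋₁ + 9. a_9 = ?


Computing step by step:
a_1 = 10
a_2 = 59
a_3 = 304
a_4 = 1529
a_5 = 7654
a_6 = 38279
a_7 = 191404
a_8 = 957029
a_9 = 4785154


a_9 = 4785154


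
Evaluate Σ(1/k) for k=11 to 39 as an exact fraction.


Σₖ₌11^39 1/k = 1/11 + 1/12 + 1/13 + ... + 1/39
= 91910549166739/69388720221600
≈ 1.3246

Sum = 91910549166739/69388720221600 ≈ 1.3246
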